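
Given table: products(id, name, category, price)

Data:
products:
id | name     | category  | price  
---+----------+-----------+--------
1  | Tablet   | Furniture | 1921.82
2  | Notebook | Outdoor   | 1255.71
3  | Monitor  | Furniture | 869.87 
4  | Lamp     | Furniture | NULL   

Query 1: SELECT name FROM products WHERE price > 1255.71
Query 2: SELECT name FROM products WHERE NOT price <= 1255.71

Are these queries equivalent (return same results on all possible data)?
Yes, equivalent

Both queries return: [('Tablet',)]

Reason: Both filter price > 1255.71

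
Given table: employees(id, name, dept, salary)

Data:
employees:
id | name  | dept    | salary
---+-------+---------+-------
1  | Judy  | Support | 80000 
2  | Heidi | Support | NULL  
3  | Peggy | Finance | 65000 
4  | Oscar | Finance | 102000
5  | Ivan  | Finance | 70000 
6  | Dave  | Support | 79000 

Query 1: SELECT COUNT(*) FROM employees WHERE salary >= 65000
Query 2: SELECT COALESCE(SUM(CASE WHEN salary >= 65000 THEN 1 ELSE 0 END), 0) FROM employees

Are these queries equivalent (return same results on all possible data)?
Yes, equivalent

Both queries return: [(5,)]

Reason: COUNT with WHERE vs conditional SUM (COALESCE handles empty-table NULL)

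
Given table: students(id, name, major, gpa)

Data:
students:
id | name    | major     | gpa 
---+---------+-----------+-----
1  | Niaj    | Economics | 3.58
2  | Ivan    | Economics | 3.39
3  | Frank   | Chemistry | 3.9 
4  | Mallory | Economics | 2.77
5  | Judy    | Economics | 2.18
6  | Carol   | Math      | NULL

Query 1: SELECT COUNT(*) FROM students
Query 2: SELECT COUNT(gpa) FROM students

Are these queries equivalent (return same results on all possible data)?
No, not equivalent

Query 1 returns: [(6,)]
Query 2 returns: [(5,)]

Reason: COUNT(*) includes NULLs, COUNT(column) excludes them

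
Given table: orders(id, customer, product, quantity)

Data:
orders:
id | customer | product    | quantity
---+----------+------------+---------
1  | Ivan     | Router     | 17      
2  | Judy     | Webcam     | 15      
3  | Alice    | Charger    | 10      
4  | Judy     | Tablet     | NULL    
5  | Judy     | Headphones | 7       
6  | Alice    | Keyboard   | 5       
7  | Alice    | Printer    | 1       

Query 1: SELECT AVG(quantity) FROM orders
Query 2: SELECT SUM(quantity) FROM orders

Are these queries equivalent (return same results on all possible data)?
No, not equivalent

Query 1 returns: [(9.166666666666666,)]
Query 2 returns: [(55,)]

Reason: AVG vs SUM give different aggregate values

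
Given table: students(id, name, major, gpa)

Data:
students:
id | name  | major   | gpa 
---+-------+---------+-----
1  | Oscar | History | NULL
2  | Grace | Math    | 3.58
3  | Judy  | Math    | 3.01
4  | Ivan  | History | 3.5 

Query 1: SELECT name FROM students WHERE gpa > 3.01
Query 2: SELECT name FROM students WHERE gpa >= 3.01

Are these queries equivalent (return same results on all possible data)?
No, not equivalent

Query 1 returns: [('Grace',), ('Ivan',)]
Query 2 returns: [('Grace',), ('Judy',), ('Ivan',)]

Reason: > vs >= gives different results when gpa = 3.01 exists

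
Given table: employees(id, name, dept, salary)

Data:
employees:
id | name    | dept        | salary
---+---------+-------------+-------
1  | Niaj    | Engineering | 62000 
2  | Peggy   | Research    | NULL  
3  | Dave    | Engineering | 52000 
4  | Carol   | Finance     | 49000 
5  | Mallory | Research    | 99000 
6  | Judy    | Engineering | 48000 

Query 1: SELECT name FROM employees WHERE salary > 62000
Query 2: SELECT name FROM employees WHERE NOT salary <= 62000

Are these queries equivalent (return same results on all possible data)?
Yes, equivalent

Both queries return: [('Mallory',)]

Reason: Both filter salary > 62000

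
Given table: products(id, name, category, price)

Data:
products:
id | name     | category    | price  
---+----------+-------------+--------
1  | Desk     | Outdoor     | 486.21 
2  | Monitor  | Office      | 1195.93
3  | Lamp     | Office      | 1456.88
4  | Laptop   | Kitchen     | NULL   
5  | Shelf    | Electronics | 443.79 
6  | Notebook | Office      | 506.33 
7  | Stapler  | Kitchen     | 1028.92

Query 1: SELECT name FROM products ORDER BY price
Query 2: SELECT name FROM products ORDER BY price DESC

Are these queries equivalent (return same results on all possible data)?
No, not equivalent

Query 1 returns: [('Laptop',), ('Shelf',), ('Desk',), ('Notebook',), ('Stapler',), ('Monitor',), ('Lamp',)]
Query 2 returns: [('Lamp',), ('Monitor',), ('Stapler',), ('Notebook',), ('Desk',), ('Shelf',), ('Laptop',)]

Reason: ASC vs DESC gives opposite ordering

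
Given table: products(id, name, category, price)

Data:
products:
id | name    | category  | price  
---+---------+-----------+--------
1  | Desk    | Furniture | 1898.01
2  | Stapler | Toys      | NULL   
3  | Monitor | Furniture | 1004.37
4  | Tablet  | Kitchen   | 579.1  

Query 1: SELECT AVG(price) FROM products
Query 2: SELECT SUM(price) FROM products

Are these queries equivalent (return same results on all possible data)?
No, not equivalent

Query 1 returns: [(1160.4933333333333,)]
Query 2 returns: [(3481.48,)]

Reason: AVG vs SUM give different aggregate values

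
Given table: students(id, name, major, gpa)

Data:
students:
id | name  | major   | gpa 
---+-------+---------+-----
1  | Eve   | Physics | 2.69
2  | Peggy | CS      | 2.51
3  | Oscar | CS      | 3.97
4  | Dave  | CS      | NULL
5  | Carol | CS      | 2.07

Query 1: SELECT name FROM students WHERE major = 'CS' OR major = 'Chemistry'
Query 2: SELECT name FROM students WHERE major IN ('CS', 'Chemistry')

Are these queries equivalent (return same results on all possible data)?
Yes, equivalent

Both queries return: [('Carol',), ('Dave',), ('Oscar',), ('Peggy',)]

Reason: OR vs IN are equivalent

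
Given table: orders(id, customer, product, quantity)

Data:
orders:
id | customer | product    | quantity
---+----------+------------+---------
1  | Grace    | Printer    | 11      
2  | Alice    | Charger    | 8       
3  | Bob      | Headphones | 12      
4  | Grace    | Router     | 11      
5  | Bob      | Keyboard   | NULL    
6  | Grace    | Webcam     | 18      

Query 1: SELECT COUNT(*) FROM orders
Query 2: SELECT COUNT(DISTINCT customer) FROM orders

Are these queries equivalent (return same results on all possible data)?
No, not equivalent

Query 1 returns: [(6,)]
Query 2 returns: [(3,)]

Reason: COUNT(*) counts rows, COUNT(DISTINCT customer) counts unique customers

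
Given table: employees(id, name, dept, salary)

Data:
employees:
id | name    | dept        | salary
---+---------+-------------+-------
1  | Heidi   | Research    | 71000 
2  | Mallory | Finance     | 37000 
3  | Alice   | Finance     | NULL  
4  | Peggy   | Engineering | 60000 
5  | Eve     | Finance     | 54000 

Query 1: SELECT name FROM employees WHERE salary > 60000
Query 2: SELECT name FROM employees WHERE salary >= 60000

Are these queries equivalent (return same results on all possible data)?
No, not equivalent

Query 1 returns: [('Heidi',)]
Query 2 returns: [('Heidi',), ('Peggy',)]

Reason: > vs >= gives different results when salary = 60000 exists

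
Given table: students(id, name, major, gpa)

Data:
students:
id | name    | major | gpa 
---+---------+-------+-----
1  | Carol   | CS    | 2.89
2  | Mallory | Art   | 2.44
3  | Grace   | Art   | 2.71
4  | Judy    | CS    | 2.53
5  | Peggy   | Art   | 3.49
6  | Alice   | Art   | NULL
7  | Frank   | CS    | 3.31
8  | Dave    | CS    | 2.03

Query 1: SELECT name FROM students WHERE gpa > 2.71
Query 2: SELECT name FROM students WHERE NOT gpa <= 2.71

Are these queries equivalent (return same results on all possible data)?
Yes, equivalent

Both queries return: [('Carol',), ('Frank',), ('Peggy',)]

Reason: Both filter gpa > 2.71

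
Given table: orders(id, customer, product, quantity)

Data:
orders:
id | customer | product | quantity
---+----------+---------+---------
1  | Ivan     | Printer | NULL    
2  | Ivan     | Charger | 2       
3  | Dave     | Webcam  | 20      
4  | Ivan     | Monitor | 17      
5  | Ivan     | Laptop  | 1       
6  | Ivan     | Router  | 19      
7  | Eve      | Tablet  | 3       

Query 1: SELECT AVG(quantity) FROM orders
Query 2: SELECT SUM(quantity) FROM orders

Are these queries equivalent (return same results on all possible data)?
No, not equivalent

Query 1 returns: [(10.333333333333334,)]
Query 2 returns: [(62,)]

Reason: AVG vs SUM give different aggregate values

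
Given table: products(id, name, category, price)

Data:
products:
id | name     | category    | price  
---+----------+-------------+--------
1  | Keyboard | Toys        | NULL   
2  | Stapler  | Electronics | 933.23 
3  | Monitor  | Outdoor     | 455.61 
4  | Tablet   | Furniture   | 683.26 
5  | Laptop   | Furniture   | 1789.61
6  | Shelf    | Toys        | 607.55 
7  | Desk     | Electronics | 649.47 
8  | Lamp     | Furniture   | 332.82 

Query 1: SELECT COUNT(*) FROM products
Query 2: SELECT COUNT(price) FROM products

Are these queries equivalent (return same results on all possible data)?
No, not equivalent

Query 1 returns: [(8,)]
Query 2 returns: [(7,)]

Reason: COUNT(*) includes NULLs, COUNT(column) excludes them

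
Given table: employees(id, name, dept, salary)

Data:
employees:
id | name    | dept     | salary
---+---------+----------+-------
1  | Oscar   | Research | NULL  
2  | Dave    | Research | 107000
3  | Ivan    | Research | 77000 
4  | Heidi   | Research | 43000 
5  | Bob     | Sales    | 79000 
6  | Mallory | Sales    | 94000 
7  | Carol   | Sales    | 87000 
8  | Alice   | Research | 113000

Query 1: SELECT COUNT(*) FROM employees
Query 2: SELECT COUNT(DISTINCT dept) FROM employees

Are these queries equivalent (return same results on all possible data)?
No, not equivalent

Query 1 returns: [(8,)]
Query 2 returns: [(2,)]

Reason: COUNT(*) counts rows, COUNT(DISTINCT dept) counts unique depts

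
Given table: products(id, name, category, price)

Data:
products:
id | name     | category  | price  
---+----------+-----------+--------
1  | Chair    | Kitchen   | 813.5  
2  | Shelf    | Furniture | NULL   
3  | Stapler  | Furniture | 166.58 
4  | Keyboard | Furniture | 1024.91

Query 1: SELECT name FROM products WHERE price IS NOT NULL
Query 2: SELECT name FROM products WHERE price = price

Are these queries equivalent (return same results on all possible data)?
Yes, equivalent

Both queries return: [('Chair',), ('Keyboard',), ('Stapler',)]

Reason: IS NOT NULL vs self-equality (both exclude NULLs)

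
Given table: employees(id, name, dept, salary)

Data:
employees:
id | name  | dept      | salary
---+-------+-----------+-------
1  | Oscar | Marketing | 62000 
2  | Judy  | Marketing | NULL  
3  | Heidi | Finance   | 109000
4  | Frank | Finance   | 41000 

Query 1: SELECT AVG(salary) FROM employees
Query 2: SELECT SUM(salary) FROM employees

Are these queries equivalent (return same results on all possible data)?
No, not equivalent

Query 1 returns: [(70666.66666666667,)]
Query 2 returns: [(212000,)]

Reason: AVG vs SUM give different aggregate values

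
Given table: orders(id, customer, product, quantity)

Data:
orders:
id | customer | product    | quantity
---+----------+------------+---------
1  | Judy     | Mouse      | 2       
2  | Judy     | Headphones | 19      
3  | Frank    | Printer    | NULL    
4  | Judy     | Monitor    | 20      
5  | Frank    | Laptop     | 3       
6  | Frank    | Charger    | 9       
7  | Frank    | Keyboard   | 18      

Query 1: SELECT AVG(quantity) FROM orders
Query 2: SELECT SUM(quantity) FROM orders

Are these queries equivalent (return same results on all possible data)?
No, not equivalent

Query 1 returns: [(11.833333333333334,)]
Query 2 returns: [(71,)]

Reason: AVG vs SUM give different aggregate values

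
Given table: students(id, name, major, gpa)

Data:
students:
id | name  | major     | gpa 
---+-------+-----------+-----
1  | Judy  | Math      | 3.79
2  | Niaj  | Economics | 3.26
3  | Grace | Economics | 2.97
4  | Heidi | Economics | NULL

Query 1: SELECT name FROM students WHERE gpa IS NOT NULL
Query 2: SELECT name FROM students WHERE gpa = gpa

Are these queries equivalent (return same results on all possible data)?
Yes, equivalent

Both queries return: [('Grace',), ('Judy',), ('Niaj',)]

Reason: IS NOT NULL vs self-equality (both exclude NULLs)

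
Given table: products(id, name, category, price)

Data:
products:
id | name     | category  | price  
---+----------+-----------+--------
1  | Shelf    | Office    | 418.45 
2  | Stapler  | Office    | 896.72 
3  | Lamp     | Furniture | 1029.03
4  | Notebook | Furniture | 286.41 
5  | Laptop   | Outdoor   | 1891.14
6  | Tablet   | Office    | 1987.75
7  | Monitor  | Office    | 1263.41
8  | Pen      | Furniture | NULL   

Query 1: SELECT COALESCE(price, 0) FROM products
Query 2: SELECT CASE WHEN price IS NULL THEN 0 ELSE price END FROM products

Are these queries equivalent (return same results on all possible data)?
Yes, equivalent

Both queries return: [(0,), (286.41,), (418.45,), (896.72,), (1029.03,), (1263.41,), (1891.14,), (1987.75,)]

Reason: COALESCE vs CASE for NULL handling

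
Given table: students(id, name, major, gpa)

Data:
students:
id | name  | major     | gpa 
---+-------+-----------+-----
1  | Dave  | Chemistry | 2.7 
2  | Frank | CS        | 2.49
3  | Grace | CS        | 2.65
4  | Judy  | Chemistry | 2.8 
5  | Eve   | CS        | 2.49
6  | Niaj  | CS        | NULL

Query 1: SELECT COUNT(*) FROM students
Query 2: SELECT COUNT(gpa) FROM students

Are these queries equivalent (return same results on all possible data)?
No, not equivalent

Query 1 returns: [(6,)]
Query 2 returns: [(5,)]

Reason: COUNT(*) includes NULLs, COUNT(column) excludes them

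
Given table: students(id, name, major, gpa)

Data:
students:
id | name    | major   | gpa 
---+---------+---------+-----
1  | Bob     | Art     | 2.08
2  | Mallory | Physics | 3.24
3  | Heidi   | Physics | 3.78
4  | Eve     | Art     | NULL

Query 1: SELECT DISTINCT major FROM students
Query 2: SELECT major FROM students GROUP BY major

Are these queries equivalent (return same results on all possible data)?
Yes, equivalent

Both queries return: [('Art',), ('Physics',)]

Reason: Both get unique majors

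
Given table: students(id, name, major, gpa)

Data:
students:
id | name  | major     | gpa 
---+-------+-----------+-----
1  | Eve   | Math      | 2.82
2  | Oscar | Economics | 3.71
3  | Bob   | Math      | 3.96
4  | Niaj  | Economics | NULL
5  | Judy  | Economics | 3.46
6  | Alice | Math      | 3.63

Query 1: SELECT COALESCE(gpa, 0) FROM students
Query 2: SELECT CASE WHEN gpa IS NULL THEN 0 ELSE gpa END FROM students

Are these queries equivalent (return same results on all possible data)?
Yes, equivalent

Both queries return: [(0,), (2.82,), (3.46,), (3.63,), (3.71,), (3.96,)]

Reason: COALESCE vs CASE for NULL handling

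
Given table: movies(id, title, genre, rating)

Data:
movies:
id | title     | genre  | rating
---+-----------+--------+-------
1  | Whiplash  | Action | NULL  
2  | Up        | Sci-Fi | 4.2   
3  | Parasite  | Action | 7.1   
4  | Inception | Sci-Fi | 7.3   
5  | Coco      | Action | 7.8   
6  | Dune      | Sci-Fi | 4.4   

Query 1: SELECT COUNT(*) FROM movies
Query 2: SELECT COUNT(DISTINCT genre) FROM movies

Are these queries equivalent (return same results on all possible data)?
No, not equivalent

Query 1 returns: [(6,)]
Query 2 returns: [(2,)]

Reason: COUNT(*) counts rows, COUNT(DISTINCT genre) counts unique genres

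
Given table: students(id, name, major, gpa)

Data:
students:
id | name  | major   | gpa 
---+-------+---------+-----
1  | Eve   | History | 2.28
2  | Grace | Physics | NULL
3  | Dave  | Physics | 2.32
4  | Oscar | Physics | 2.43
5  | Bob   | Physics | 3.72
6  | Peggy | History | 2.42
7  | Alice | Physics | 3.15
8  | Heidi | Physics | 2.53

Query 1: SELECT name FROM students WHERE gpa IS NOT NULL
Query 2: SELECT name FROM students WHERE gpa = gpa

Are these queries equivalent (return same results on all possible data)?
Yes, equivalent

Both queries return: [('Alice',), ('Bob',), ('Dave',), ('Eve',), ('Heidi',), ('Oscar',), ('Peggy',)]

Reason: IS NOT NULL vs self-equality (both exclude NULLs)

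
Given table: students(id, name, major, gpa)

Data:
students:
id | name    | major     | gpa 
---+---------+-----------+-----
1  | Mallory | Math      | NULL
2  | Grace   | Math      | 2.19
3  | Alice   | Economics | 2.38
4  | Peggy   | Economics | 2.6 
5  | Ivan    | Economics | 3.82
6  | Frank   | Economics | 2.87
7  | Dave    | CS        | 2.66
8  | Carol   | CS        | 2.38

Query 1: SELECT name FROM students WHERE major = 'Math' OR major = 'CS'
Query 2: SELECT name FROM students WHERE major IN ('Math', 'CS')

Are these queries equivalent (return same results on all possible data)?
Yes, equivalent

Both queries return: [('Carol',), ('Dave',), ('Grace',), ('Mallory',)]

Reason: OR vs IN are equivalent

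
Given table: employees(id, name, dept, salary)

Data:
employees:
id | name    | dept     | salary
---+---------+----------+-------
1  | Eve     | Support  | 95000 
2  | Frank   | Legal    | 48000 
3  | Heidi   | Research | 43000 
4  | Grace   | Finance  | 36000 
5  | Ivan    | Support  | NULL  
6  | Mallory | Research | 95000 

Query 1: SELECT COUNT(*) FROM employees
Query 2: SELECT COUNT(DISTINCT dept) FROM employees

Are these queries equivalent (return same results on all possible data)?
No, not equivalent

Query 1 returns: [(6,)]
Query 2 returns: [(4,)]

Reason: COUNT(*) counts rows, COUNT(DISTINCT dept) counts unique depts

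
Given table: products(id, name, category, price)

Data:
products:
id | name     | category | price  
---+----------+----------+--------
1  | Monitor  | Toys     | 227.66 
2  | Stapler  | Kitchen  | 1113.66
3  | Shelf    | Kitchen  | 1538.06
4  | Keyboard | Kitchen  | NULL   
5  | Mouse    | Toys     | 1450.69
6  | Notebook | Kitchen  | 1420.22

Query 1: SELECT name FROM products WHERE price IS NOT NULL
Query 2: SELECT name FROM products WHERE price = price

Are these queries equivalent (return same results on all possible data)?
Yes, equivalent

Both queries return: [('Monitor',), ('Mouse',), ('Notebook',), ('Shelf',), ('Stapler',)]

Reason: IS NOT NULL vs self-equality (both exclude NULLs)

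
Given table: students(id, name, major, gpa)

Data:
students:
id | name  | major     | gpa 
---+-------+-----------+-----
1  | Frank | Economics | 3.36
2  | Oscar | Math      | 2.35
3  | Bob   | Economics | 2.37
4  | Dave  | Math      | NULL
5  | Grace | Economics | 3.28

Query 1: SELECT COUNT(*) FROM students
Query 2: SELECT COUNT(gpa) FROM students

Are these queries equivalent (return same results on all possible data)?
No, not equivalent

Query 1 returns: [(5,)]
Query 2 returns: [(4,)]

Reason: COUNT(*) includes NULLs, COUNT(column) excludes them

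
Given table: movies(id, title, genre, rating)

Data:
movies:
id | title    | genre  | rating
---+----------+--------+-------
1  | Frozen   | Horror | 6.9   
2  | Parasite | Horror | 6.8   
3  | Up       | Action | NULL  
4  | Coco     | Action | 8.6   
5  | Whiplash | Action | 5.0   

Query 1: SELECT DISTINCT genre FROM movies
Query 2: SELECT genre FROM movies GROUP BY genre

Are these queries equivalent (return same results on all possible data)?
Yes, equivalent

Both queries return: [('Action',), ('Horror',)]

Reason: Both get unique genres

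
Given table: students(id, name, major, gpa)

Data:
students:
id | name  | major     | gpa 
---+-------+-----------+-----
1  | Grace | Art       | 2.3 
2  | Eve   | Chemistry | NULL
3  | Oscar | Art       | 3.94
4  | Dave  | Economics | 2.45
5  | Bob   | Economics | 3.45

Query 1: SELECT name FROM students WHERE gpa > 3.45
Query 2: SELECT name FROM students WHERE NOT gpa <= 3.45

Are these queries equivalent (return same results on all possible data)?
Yes, equivalent

Both queries return: [('Oscar',)]

Reason: Both filter gpa > 3.45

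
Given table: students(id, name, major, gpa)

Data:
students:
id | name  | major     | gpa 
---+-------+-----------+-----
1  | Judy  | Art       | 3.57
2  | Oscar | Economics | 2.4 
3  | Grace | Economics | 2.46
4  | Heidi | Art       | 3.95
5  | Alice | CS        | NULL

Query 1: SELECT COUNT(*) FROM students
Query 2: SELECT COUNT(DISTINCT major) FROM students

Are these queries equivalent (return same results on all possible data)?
No, not equivalent

Query 1 returns: [(5,)]
Query 2 returns: [(3,)]

Reason: COUNT(*) counts rows, COUNT(DISTINCT major) counts unique majors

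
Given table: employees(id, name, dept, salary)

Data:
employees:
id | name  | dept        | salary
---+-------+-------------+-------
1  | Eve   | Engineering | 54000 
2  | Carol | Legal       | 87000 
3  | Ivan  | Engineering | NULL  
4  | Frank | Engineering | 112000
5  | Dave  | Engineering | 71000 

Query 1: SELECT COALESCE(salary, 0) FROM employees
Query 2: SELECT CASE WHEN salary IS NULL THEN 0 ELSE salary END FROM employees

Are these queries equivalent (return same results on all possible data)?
Yes, equivalent

Both queries return: [(0,), (54000,), (71000,), (87000,), (112000,)]

Reason: COALESCE vs CASE for NULL handling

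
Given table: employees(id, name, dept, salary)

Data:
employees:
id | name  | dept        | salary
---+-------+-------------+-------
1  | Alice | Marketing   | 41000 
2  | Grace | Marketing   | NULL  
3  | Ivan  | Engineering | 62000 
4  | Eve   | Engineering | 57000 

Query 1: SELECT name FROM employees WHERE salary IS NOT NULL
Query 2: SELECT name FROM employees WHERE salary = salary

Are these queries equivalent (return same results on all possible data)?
Yes, equivalent

Both queries return: [('Alice',), ('Eve',), ('Ivan',)]

Reason: IS NOT NULL vs self-equality (both exclude NULLs)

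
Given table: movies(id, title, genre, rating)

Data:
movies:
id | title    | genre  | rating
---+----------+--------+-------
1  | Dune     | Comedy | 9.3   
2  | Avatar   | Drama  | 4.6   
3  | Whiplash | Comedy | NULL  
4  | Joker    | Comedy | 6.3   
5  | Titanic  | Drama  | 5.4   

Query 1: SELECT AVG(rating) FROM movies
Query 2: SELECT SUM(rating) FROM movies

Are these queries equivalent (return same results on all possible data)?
No, not equivalent

Query 1 returns: [(6.4,)]
Query 2 returns: [(25.6,)]

Reason: AVG vs SUM give different aggregate values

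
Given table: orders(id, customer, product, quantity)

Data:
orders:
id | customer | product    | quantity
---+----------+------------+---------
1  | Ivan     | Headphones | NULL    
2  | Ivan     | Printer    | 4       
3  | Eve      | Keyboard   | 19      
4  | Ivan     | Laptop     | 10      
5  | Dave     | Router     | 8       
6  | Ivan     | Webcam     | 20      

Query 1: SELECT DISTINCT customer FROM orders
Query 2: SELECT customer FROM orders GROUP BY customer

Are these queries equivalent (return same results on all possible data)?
Yes, equivalent

Both queries return: [('Dave',), ('Eve',), ('Ivan',)]

Reason: Both get unique customers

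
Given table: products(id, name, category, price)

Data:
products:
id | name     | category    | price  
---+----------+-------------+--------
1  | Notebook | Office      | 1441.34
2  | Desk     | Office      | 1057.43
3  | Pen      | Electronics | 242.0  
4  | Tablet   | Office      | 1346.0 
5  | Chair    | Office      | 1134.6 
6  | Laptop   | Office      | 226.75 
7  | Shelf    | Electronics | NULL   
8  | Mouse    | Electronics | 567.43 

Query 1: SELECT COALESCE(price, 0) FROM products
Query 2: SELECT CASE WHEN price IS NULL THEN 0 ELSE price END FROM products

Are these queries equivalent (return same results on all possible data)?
Yes, equivalent

Both queries return: [(0,), (226.75,), (242.0,), (567.43,), (1057.43,), (1134.6,), (1346.0,), (1441.34,)]

Reason: COALESCE vs CASE for NULL handling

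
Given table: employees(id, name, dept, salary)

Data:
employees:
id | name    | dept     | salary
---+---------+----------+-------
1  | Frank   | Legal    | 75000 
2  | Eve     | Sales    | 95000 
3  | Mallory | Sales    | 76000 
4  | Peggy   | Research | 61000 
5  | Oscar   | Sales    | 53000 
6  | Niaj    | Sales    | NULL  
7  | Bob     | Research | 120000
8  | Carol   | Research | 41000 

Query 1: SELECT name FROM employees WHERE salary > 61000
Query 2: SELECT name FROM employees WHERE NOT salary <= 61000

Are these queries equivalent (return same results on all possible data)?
Yes, equivalent

Both queries return: [('Bob',), ('Eve',), ('Frank',), ('Mallory',)]

Reason: Both filter salary > 61000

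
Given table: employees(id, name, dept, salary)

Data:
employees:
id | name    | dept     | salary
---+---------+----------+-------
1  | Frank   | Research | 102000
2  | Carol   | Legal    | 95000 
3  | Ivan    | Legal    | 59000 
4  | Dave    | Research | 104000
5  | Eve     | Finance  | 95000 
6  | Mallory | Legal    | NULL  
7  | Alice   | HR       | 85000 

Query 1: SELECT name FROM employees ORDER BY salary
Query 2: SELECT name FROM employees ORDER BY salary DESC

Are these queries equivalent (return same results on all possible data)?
No, not equivalent

Query 1 returns: [('Mallory',), ('Ivan',), ('Alice',), ('Carol',), ('Eve',), ('Frank',), ('Dave',)]
Query 2 returns: [('Dave',), ('Frank',), ('Carol',), ('Eve',), ('Alice',), ('Ivan',), ('Mallory',)]

Reason: ASC vs DESC gives opposite ordering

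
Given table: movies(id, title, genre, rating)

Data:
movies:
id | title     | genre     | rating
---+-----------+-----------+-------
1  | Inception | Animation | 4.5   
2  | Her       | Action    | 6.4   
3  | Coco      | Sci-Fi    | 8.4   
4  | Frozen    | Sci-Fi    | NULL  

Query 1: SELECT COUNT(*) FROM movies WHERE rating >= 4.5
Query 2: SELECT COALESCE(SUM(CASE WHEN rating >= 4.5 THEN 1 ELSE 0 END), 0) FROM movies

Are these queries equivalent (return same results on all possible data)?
Yes, equivalent

Both queries return: [(3,)]

Reason: COUNT with WHERE vs conditional SUM (COALESCE handles empty-table NULL)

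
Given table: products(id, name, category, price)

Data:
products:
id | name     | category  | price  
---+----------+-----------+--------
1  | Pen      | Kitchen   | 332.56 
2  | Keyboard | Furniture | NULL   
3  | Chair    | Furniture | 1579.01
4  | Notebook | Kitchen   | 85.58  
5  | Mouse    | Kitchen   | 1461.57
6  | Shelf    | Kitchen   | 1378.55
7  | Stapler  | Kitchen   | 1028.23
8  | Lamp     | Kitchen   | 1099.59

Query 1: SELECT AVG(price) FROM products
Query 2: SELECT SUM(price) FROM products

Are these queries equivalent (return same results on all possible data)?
No, not equivalent

Query 1 returns: [(995.0128571428571,)]
Query 2 returns: [(6965.09,)]

Reason: AVG vs SUM give different aggregate values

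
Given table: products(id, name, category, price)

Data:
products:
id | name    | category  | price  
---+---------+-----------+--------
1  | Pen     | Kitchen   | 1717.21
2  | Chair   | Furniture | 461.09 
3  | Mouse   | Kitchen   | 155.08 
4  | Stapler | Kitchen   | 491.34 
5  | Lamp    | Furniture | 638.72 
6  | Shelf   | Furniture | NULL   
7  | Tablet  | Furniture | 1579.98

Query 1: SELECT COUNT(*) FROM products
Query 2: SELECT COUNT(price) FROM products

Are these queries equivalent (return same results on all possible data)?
No, not equivalent

Query 1 returns: [(7,)]
Query 2 returns: [(6,)]

Reason: COUNT(*) includes NULLs, COUNT(column) excludes them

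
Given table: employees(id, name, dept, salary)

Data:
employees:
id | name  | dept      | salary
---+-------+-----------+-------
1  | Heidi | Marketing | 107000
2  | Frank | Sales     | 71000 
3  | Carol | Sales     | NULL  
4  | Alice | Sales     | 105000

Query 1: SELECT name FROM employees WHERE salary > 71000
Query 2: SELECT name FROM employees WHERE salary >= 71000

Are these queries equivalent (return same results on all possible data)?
No, not equivalent

Query 1 returns: [('Heidi',), ('Alice',)]
Query 2 returns: [('Heidi',), ('Frank',), ('Alice',)]

Reason: > vs >= gives different results when salary = 71000 exists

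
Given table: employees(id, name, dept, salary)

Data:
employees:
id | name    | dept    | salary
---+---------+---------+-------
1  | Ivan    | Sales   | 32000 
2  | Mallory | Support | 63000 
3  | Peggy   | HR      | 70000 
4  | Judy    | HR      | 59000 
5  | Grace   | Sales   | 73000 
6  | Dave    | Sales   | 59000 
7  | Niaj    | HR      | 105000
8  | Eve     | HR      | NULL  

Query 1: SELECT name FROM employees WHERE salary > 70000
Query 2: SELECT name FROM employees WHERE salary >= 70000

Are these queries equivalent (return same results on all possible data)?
No, not equivalent

Query 1 returns: [('Grace',), ('Niaj',)]
Query 2 returns: [('Peggy',), ('Grace',), ('Niaj',)]

Reason: > vs >= gives different results when salary = 70000 exists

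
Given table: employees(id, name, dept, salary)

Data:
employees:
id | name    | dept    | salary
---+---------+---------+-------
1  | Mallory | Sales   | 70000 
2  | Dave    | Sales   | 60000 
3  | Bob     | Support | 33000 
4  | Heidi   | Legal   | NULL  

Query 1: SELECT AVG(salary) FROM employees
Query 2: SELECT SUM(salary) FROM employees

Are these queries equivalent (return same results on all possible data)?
No, not equivalent

Query 1 returns: [(54333.333333333336,)]
Query 2 returns: [(163000,)]

Reason: AVG vs SUM give different aggregate values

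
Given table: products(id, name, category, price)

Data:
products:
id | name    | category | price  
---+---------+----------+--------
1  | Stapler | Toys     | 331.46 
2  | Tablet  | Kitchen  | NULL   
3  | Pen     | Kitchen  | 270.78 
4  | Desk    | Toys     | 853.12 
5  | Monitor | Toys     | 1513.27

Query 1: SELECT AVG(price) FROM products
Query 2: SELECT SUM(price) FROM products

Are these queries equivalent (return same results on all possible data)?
No, not equivalent

Query 1 returns: [(742.1575,)]
Query 2 returns: [(2968.63,)]

Reason: AVG vs SUM give different aggregate values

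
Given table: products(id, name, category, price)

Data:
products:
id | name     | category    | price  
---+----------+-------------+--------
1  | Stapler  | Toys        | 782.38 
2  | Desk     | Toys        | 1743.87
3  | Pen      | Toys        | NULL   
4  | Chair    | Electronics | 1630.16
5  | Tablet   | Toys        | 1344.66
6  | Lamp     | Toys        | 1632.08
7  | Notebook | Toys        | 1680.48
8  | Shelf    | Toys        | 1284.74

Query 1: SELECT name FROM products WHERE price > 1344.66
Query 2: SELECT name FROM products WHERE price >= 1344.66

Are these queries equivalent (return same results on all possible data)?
No, not equivalent

Query 1 returns: [('Desk',), ('Chair',), ('Lamp',), ('Notebook',)]
Query 2 returns: [('Desk',), ('Chair',), ('Tablet',), ('Lamp',), ('Notebook',)]

Reason: > vs >= gives different results when price = 1344.66 exists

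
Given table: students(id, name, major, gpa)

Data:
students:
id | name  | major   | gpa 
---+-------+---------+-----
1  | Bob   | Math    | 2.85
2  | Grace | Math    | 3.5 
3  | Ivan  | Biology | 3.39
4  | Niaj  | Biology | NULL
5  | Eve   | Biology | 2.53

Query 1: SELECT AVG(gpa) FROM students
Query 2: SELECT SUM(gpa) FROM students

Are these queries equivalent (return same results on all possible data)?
No, not equivalent

Query 1 returns: [(3.0675,)]
Query 2 returns: [(12.27,)]

Reason: AVG vs SUM give different aggregate values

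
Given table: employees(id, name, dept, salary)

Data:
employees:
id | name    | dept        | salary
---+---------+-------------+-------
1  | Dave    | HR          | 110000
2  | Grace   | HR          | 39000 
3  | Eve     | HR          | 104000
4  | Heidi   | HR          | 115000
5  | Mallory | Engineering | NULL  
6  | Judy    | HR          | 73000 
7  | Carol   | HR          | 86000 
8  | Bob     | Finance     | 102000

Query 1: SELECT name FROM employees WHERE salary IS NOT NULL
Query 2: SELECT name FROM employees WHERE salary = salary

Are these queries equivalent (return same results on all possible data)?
Yes, equivalent

Both queries return: [('Bob',), ('Carol',), ('Dave',), ('Eve',), ('Grace',), ('Heidi',), ('Judy',)]

Reason: IS NOT NULL vs self-equality (both exclude NULLs)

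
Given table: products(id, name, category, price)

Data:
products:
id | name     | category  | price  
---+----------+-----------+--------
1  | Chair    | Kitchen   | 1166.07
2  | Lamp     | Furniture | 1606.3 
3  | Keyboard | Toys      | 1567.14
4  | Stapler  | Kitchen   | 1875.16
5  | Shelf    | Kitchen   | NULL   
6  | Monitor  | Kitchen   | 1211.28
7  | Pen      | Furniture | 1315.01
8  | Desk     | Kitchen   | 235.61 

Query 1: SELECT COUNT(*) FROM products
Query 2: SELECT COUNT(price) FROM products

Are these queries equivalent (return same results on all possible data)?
No, not equivalent

Query 1 returns: [(8,)]
Query 2 returns: [(7,)]

Reason: COUNT(*) includes NULLs, COUNT(column) excludes them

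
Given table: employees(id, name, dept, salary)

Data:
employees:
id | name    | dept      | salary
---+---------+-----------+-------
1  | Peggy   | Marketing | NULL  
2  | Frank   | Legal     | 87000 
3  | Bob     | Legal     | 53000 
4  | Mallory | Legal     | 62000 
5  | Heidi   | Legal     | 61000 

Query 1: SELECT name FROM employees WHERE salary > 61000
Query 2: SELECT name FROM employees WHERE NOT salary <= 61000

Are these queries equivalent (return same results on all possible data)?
Yes, equivalent

Both queries return: [('Frank',), ('Mallory',)]

Reason: Both filter salary > 61000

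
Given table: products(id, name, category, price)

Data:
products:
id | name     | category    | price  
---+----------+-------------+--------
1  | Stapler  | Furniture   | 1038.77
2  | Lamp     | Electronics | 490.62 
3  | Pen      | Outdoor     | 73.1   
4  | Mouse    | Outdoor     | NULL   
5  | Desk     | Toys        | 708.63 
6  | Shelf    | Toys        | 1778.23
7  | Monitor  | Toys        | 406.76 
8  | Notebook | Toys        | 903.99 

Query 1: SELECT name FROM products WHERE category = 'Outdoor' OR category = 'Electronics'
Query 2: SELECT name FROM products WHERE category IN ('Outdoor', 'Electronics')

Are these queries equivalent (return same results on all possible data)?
Yes, equivalent

Both queries return: [('Lamp',), ('Mouse',), ('Pen',)]

Reason: OR vs IN are equivalent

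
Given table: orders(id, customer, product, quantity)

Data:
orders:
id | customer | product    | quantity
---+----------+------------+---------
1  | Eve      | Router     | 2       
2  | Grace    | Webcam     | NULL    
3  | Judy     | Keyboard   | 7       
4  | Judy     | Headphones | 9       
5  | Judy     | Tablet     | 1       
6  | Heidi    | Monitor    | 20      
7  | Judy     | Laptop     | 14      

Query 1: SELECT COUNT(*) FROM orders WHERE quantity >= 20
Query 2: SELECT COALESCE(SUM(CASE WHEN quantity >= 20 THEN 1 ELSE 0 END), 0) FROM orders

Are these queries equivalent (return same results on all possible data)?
Yes, equivalent

Both queries return: [(1,)]

Reason: COUNT with WHERE vs conditional SUM (COALESCE handles empty-table NULL)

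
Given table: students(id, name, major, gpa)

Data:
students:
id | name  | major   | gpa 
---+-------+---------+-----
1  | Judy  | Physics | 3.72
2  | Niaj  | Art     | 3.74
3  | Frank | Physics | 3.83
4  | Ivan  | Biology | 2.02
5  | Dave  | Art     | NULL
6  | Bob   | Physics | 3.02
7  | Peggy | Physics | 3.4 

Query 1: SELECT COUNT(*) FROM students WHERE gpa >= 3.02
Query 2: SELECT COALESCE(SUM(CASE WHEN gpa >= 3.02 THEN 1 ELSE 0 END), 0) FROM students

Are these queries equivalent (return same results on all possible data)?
Yes, equivalent

Both queries return: [(5,)]

Reason: COUNT with WHERE vs conditional SUM (COALESCE handles empty-table NULL)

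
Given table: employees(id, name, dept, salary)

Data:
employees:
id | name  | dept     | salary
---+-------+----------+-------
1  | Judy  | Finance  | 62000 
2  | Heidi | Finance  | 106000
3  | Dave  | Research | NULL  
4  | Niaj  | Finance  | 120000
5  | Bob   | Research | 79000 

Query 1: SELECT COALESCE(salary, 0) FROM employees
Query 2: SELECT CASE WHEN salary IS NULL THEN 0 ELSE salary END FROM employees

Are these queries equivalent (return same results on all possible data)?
Yes, equivalent

Both queries return: [(0,), (62000,), (79000,), (106000,), (120000,)]

Reason: COALESCE vs CASE for NULL handling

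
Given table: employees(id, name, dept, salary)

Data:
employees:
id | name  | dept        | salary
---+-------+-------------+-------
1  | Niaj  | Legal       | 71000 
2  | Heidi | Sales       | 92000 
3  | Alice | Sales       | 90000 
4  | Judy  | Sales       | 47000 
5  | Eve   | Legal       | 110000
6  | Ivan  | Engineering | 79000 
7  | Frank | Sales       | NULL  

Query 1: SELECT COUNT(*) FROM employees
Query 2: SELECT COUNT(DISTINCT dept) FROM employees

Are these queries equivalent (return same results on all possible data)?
No, not equivalent

Query 1 returns: [(7,)]
Query 2 returns: [(3,)]

Reason: COUNT(*) counts rows, COUNT(DISTINCT dept) counts unique depts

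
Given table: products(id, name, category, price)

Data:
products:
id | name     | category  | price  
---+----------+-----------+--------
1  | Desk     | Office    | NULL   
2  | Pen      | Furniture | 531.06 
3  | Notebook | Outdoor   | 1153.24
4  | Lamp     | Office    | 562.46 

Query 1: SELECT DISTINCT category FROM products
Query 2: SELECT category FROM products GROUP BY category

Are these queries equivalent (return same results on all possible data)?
Yes, equivalent

Both queries return: [('Furniture',), ('Office',), ('Outdoor',)]

Reason: Both get unique categorys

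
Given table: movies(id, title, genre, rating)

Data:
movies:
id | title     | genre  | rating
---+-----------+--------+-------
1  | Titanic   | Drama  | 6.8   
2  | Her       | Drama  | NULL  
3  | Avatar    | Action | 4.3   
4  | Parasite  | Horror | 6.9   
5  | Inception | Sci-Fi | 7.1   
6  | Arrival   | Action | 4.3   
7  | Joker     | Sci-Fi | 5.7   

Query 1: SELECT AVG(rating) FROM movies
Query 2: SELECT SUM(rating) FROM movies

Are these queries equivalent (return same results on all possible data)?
No, not equivalent

Query 1 returns: [(5.8500000000000005,)]
Query 2 returns: [(35.1,)]

Reason: AVG vs SUM give different aggregate values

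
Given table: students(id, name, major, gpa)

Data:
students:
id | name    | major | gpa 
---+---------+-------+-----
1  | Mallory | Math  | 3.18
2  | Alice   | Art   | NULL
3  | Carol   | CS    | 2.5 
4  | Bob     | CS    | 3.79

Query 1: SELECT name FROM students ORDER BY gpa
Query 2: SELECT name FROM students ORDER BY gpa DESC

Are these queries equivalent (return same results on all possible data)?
No, not equivalent

Query 1 returns: [('Alice',), ('Carol',), ('Mallory',), ('Bob',)]
Query 2 returns: [('Bob',), ('Mallory',), ('Carol',), ('Alice',)]

Reason: ASC vs DESC gives opposite ordering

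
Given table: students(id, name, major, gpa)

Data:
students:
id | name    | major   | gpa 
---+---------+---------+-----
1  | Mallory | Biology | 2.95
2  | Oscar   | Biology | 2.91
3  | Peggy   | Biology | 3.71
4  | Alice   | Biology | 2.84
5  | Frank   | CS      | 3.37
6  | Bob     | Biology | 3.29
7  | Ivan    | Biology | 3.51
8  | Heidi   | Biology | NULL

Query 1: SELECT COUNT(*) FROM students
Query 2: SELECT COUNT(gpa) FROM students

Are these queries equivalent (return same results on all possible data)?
No, not equivalent

Query 1 returns: [(8,)]
Query 2 returns: [(7,)]

Reason: COUNT(*) includes NULLs, COUNT(column) excludes them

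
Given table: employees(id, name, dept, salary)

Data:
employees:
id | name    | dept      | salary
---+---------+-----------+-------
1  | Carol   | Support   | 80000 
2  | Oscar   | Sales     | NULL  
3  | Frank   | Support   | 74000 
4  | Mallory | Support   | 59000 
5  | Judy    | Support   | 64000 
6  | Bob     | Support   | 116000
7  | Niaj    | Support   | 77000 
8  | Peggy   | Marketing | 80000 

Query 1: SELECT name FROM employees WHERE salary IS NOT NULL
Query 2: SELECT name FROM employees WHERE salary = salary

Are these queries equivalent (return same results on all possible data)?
Yes, equivalent

Both queries return: [('Bob',), ('Carol',), ('Frank',), ('Judy',), ('Mallory',), ('Niaj',), ('Peggy',)]

Reason: IS NOT NULL vs self-equality (both exclude NULLs)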